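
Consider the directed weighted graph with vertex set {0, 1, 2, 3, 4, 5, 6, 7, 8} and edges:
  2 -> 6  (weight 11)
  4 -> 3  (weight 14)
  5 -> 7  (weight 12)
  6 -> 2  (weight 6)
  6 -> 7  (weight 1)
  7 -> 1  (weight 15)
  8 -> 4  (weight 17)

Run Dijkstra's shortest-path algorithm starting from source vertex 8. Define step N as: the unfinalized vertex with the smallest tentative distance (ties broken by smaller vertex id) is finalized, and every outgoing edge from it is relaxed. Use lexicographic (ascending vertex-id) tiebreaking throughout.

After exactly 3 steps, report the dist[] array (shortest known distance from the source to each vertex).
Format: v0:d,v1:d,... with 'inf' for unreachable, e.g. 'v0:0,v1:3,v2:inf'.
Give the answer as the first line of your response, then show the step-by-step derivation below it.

v0:inf,v1:inf,v2:inf,v3:31,v4:17,v5:inf,v6:inf,v7:inf,v8:0

step 1: dist = v0:inf,v1:inf,v2:inf,v3:inf,v4:17,v5:inf,v6:inf,v7:inf,v8:0
step 2: dist = v0:inf,v1:inf,v2:inf,v3:31,v4:17,v5:inf,v6:inf,v7:inf,v8:0
step 3: dist = v0:inf,v1:inf,v2:inf,v3:31,v4:17,v5:inf,v6:inf,v7:inf,v8:0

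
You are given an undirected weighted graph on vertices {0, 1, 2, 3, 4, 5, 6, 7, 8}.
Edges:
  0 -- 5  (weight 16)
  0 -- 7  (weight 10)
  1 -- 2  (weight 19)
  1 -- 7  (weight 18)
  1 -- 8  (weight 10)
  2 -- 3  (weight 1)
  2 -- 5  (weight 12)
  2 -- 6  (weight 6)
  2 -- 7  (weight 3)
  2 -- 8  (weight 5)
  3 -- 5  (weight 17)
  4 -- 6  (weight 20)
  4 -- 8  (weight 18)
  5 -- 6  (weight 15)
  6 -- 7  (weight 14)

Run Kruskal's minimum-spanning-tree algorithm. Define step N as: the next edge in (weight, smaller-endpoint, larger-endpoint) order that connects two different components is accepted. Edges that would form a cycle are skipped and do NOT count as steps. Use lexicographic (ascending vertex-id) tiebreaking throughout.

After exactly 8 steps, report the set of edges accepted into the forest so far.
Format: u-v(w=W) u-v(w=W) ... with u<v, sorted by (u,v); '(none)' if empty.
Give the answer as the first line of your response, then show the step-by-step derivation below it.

0-7(w=10) 1-8(w=10) 2-3(w=1) 2-5(w=12) 2-6(w=6) 2-7(w=3) 2-8(w=5) 4-8(w=18)

step 1: add edge 2-3 (w=1); MST = {2-3(w=1)}
step 2: add edge 2-7 (w=3); MST = {2-3(w=1) 2-7(w=3)}
step 3: add edge 2-8 (w=5); MST = {2-3(w=1) 2-7(w=3) 2-8(w=5)}
step 4: add edge 2-6 (w=6); MST = {2-3(w=1) 2-6(w=6) 2-7(w=3) 2-8(w=5)}
step 5: add edge 0-7 (w=10); MST = {0-7(w=10) 2-3(w=1) 2-6(w=6) 2-7(w=3) 2-8(w=5)}
step 6: add edge 1-8 (w=10); MST = {0-7(w=10) 1-8(w=10) 2-3(w=1) 2-6(w=6) 2-7(w=3) 2-8(w=5)}
step 7: add edge 2-5 (w=12); MST = {0-7(w=10) 1-8(w=10) 2-3(w=1) 2-5(w=12) 2-6(w=6) 2-7(w=3) 2-8(w=5)}
step 8: add edge 4-8 (w=18); MST = {0-7(w=10) 1-8(w=10) 2-3(w=1) 2-5(w=12) 2-6(w=6) 2-7(w=3) 2-8(w=5) 4-8(w=18)}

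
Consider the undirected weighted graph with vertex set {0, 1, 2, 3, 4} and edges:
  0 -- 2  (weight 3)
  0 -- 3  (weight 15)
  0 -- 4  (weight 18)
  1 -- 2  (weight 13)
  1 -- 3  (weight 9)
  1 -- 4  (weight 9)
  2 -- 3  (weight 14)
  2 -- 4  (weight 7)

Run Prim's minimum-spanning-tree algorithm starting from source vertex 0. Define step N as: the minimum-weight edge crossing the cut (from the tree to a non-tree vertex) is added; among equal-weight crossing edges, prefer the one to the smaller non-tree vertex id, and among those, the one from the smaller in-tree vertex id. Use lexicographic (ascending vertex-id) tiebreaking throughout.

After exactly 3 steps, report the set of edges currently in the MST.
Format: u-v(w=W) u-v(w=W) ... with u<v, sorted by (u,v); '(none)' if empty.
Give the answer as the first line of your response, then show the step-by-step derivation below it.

0-2(w=3) 1-4(w=9) 2-4(w=7)

step 1: add edge 0-2 (w=3); MST = {0-2(w=3)}
step 2: add edge 2-4 (w=7); MST = {0-2(w=3) 2-4(w=7)}
step 3: add edge 1-4 (w=9); MST = {0-2(w=3) 1-4(w=9) 2-4(w=7)}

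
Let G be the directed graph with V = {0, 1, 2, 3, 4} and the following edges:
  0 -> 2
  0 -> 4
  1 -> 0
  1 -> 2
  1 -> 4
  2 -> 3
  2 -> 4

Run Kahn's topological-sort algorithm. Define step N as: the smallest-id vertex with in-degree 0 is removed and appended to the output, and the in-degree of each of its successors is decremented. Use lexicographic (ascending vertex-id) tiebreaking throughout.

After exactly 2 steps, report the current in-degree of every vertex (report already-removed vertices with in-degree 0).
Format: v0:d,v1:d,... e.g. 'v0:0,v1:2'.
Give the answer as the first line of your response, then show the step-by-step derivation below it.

v0:0,v1:0,v2:0,v3:1,v4:1

step 1: output 1; order=[1]; indeg=(0,0,1,1,2)
step 2: output 0; order=[1,0]; indeg=(0,0,0,1,1)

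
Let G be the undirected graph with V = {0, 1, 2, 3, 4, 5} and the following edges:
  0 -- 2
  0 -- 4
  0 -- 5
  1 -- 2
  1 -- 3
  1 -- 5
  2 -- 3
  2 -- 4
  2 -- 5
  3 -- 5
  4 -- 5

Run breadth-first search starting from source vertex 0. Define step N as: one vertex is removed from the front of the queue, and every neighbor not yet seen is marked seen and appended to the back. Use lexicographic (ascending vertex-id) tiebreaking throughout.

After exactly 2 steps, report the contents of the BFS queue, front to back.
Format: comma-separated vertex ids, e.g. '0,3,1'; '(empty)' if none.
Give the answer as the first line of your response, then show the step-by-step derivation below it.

4,5,1,3

step 1: dequeue 0; queue=[2,4,5]; order=0
step 2: dequeue 2; queue=[4,5,1,3]; order=0,2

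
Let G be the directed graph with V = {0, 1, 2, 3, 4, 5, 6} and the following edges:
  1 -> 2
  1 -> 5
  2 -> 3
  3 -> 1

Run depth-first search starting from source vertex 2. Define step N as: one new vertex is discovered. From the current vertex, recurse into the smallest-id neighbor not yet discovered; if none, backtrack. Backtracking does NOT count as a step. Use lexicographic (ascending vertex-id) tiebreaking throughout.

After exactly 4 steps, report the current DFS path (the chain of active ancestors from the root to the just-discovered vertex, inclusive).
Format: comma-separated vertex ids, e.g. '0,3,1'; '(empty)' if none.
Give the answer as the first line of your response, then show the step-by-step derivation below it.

2,3,1,5

step 1: discover 2; path=2; order=2
step 2: discover 3; path=2>3; order=2,3
step 3: discover 1; path=2>3>1; order=2,3,1
step 4: discover 5; path=2>3>1>5; order=2,3,1,5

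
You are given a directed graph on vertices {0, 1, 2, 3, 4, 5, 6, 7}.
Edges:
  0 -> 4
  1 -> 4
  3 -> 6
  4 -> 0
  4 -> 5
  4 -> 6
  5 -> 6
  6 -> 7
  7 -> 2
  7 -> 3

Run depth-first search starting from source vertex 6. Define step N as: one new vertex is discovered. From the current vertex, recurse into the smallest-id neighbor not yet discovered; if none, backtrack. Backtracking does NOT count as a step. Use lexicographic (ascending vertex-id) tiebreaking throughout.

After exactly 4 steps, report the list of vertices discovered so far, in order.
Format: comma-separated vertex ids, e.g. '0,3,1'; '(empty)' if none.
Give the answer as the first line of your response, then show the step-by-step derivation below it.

6,7,2,3

step 1: discover 6; path=6; order=6
step 2: discover 7; path=6>7; order=6,7
step 3: discover 2; path=6>7>2; order=6,7,2
step 4: discover 3; path=6>7>3; order=6,7,2,3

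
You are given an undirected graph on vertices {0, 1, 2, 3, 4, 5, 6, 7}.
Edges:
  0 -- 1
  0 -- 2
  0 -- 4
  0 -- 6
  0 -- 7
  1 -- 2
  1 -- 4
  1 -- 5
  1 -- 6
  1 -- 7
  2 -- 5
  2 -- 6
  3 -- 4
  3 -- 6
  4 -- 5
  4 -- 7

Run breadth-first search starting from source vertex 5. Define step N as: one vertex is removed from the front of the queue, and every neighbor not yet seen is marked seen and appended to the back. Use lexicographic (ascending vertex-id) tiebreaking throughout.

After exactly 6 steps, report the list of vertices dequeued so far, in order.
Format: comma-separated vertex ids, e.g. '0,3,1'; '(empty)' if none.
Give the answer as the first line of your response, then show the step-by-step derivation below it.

5,1,2,4,0,6

step 1: dequeue 5; queue=[1,2,4]; order=5
step 2: dequeue 1; queue=[2,4,0,6,7]; order=5,1
step 3: dequeue 2; queue=[4,0,6,7]; order=5,1,2
step 4: dequeue 4; queue=[0,6,7,3]; order=5,1,2,4
step 5: dequeue 0; queue=[6,7,3]; order=5,1,2,4,0
step 6: dequeue 6; queue=[7,3]; order=5,1,2,4,0,6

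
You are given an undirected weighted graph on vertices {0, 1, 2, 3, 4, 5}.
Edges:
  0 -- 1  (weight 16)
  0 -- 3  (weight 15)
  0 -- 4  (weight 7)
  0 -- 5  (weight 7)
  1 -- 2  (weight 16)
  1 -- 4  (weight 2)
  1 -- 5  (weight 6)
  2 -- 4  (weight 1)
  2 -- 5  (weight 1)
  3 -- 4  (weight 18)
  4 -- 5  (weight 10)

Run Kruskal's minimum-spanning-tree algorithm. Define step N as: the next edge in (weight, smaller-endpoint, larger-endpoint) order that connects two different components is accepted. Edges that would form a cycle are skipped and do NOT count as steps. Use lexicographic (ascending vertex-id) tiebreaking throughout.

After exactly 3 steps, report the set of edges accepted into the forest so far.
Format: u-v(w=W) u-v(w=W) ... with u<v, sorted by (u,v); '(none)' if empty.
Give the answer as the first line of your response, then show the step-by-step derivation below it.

1-4(w=2) 2-4(w=1) 2-5(w=1)

step 1: add edge 2-4 (w=1); MST = {2-4(w=1)}
step 2: add edge 2-5 (w=1); MST = {2-4(w=1) 2-5(w=1)}
step 3: add edge 1-4 (w=2); MST = {1-4(w=2) 2-4(w=1) 2-5(w=1)}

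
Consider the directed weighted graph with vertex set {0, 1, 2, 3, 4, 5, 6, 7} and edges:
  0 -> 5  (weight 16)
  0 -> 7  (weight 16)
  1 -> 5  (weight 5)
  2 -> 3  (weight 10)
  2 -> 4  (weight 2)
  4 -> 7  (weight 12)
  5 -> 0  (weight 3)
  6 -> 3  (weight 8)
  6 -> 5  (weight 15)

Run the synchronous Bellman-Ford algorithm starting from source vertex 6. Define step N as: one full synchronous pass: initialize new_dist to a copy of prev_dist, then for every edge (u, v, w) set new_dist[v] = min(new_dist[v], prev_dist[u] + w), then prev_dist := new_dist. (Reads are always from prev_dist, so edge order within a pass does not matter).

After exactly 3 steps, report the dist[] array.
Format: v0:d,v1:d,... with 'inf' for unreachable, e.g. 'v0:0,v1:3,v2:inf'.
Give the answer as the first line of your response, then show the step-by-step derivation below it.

v0:18,v1:inf,v2:inf,v3:8,v4:inf,v5:15,v6:0,v7:34

step 1: dist = v0:inf,v1:inf,v2:inf,v3:8,v4:inf,v5:15,v6:0,v7:inf
step 2: dist = v0:18,v1:inf,v2:inf,v3:8,v4:inf,v5:15,v6:0,v7:inf
step 3: dist = v0:18,v1:inf,v2:inf,v3:8,v4:inf,v5:15,v6:0,v7:34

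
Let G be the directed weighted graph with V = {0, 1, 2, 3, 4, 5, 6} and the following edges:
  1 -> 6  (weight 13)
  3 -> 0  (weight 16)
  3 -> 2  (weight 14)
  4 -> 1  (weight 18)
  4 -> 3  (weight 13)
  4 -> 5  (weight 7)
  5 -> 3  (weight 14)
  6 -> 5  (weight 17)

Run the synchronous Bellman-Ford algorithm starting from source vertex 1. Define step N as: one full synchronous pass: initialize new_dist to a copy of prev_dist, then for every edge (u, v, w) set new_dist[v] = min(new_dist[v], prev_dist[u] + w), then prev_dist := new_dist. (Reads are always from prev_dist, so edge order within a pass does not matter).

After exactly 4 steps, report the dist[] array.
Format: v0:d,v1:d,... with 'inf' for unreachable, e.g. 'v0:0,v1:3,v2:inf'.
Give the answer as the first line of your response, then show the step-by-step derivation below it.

v0:60,v1:0,v2:58,v3:44,v4:inf,v5:30,v6:13

step 1: dist = v0:inf,v1:0,v2:inf,v3:inf,v4:inf,v5:inf,v6:13
step 2: dist = v0:inf,v1:0,v2:inf,v3:inf,v4:inf,v5:30,v6:13
step 3: dist = v0:inf,v1:0,v2:inf,v3:44,v4:inf,v5:30,v6:13
step 4: dist = v0:60,v1:0,v2:58,v3:44,v4:inf,v5:30,v6:13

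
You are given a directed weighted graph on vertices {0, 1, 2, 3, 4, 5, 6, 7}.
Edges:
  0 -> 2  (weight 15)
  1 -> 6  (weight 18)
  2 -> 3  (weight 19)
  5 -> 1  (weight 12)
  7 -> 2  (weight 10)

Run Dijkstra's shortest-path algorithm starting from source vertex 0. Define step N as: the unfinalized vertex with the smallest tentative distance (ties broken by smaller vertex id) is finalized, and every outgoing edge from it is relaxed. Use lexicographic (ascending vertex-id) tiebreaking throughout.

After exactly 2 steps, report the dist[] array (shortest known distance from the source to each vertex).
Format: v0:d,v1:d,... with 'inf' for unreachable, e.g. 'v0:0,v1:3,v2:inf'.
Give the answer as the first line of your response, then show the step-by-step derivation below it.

v0:0,v1:inf,v2:15,v3:34,v4:inf,v5:inf,v6:inf,v7:inf

step 1: dist = v0:0,v1:inf,v2:15,v3:inf,v4:inf,v5:inf,v6:inf,v7:inf
step 2: dist = v0:0,v1:inf,v2:15,v3:34,v4:inf,v5:inf,v6:inf,v7:inf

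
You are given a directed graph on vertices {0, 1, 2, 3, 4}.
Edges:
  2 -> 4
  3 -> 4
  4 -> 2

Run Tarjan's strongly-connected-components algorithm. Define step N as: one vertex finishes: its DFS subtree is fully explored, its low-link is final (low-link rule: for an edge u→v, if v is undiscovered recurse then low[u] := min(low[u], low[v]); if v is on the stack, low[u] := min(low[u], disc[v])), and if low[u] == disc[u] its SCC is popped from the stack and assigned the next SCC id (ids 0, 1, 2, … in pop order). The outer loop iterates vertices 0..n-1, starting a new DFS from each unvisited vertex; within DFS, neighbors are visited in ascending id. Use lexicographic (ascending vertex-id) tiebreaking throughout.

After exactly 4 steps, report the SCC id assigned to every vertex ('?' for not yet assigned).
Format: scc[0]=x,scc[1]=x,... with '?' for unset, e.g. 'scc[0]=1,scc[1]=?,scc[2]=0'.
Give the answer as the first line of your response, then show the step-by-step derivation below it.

scc[0]=0,scc[1]=1,scc[2]=2,scc[3]=?,scc[4]=2

step 1: low=(low[0]=0,low[1]=?,low[2]=?,low[3]=?,low[4]=?); scc=(scc[0]=0,scc[1]=?,scc[2]=?,scc[3]=?,scc[4]=?)
step 2: low=(low[0]=0,low[1]=1,low[2]=?,low[3]=?,low[4]=?); scc=(scc[0]=0,scc[1]=1,scc[2]=?,scc[3]=?,scc[4]=?)
step 3: low=(low[0]=0,low[1]=1,low[2]=2,low[3]=?,low[4]=2); scc=(scc[0]=0,scc[1]=1,scc[2]=?,scc[3]=?,scc[4]=?)
step 4: low=(low[0]=0,low[1]=1,low[2]=2,low[3]=?,low[4]=2); scc=(scc[0]=0,scc[1]=1,scc[2]=2,scc[3]=?,scc[4]=2)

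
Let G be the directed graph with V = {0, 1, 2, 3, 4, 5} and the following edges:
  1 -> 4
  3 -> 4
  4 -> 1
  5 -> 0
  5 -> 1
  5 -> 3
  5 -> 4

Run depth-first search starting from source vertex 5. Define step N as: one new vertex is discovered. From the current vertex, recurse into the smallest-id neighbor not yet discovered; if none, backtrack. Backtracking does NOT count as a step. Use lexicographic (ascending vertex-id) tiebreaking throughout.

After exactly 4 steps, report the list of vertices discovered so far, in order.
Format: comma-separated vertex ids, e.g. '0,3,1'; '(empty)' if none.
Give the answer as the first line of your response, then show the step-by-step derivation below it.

5,0,1,4

step 1: discover 5; path=5; order=5
step 2: discover 0; path=5>0; order=5,0
step 3: discover 1; path=5>1; order=5,0,1
step 4: discover 4; path=5>1>4; order=5,0,1,4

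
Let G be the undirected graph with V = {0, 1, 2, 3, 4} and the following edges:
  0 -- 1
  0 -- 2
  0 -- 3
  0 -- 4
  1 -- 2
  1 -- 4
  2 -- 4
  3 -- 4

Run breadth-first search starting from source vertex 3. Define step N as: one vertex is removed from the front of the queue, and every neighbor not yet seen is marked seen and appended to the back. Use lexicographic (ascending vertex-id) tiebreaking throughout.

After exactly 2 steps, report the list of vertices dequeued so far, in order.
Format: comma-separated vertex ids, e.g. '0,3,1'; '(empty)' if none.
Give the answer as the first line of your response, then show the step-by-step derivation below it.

3,0

step 1: dequeue 3; queue=[0,4]; order=3
step 2: dequeue 0; queue=[4,1,2]; order=3,0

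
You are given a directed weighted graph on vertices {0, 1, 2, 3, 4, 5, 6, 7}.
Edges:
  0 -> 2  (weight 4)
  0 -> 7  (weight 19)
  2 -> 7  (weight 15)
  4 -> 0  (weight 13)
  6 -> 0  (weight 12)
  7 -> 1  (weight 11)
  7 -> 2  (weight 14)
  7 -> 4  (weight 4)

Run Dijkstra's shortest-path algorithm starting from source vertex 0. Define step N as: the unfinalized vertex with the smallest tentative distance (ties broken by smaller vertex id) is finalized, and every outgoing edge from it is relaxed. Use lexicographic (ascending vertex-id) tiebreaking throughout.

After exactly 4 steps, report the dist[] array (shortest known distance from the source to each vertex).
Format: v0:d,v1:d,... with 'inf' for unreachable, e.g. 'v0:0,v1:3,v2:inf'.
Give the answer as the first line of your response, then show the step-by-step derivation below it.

v0:0,v1:30,v2:4,v3:inf,v4:23,v5:inf,v6:inf,v7:19

step 1: dist = v0:0,v1:inf,v2:4,v3:inf,v4:inf,v5:inf,v6:inf,v7:19
step 2: dist = v0:0,v1:inf,v2:4,v3:inf,v4:inf,v5:inf,v6:inf,v7:19
step 3: dist = v0:0,v1:30,v2:4,v3:inf,v4:23,v5:inf,v6:inf,v7:19
step 4: dist = v0:0,v1:30,v2:4,v3:inf,v4:23,v5:inf,v6:inf,v7:19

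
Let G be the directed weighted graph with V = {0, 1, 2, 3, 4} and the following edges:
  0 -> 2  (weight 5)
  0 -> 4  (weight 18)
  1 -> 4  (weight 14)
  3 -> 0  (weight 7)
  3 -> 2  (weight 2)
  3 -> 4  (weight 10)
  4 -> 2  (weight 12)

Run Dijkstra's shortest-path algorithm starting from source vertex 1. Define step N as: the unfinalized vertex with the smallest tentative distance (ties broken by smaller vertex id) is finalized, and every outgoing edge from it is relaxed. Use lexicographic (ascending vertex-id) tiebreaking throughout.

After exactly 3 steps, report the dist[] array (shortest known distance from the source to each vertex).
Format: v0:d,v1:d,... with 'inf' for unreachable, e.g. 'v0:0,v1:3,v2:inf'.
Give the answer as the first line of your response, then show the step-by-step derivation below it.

v0:inf,v1:0,v2:26,v3:inf,v4:14

step 1: dist = v0:inf,v1:0,v2:inf,v3:inf,v4:14
step 2: dist = v0:inf,v1:0,v2:26,v3:inf,v4:14
step 3: dist = v0:inf,v1:0,v2:26,v3:inf,v4:14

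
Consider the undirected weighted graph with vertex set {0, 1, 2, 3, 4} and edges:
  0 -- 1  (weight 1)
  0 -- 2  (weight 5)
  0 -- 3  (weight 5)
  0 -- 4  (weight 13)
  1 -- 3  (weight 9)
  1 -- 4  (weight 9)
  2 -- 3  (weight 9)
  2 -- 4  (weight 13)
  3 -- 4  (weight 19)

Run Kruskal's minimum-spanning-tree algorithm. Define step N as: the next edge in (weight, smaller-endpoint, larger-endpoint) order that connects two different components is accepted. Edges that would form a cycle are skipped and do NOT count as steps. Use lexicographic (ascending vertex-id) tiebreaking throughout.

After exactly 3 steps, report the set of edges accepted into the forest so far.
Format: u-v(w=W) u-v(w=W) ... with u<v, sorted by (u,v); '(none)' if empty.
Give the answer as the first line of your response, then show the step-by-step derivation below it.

0-1(w=1) 0-2(w=5) 0-3(w=5)

step 1: add edge 0-1 (w=1); MST = {0-1(w=1)}
step 2: add edge 0-2 (w=5); MST = {0-1(w=1) 0-2(w=5)}
step 3: add edge 0-3 (w=5); MST = {0-1(w=1) 0-2(w=5) 0-3(w=5)}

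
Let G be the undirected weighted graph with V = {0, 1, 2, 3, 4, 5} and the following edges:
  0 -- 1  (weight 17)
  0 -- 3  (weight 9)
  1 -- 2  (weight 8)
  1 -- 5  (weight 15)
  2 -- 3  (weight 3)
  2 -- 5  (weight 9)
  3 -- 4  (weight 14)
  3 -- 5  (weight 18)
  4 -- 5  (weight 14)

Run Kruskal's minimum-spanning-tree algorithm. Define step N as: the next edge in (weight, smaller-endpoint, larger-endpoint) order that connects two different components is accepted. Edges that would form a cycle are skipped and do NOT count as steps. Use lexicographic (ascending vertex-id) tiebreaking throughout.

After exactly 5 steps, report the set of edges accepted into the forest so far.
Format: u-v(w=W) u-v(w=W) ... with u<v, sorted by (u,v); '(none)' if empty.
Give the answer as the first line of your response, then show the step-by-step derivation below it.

0-3(w=9) 1-2(w=8) 2-3(w=3) 2-5(w=9) 3-4(w=14)

step 1: add edge 2-3 (w=3); MST = {2-3(w=3)}
step 2: add edge 1-2 (w=8); MST = {1-2(w=8) 2-3(w=3)}
step 3: add edge 0-3 (w=9); MST = {0-3(w=9) 1-2(w=8) 2-3(w=3)}
step 4: add edge 2-5 (w=9); MST = {0-3(w=9) 1-2(w=8) 2-3(w=3) 2-5(w=9)}
step 5: add edge 3-4 (w=14); MST = {0-3(w=9) 1-2(w=8) 2-3(w=3) 2-5(w=9) 3-4(w=14)}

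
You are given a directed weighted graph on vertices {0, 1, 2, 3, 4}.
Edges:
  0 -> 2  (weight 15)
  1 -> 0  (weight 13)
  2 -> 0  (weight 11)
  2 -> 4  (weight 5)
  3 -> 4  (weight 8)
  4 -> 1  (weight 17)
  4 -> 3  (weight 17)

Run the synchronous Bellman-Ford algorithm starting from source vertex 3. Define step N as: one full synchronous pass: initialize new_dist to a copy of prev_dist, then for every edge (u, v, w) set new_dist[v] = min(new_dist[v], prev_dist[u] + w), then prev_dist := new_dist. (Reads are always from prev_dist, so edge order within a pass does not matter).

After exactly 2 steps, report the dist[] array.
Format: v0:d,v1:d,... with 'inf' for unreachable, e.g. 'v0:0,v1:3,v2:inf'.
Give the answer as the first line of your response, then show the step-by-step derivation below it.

v0:inf,v1:25,v2:inf,v3:0,v4:8

step 1: dist = v0:inf,v1:inf,v2:inf,v3:0,v4:8
step 2: dist = v0:inf,v1:25,v2:inf,v3:0,v4:8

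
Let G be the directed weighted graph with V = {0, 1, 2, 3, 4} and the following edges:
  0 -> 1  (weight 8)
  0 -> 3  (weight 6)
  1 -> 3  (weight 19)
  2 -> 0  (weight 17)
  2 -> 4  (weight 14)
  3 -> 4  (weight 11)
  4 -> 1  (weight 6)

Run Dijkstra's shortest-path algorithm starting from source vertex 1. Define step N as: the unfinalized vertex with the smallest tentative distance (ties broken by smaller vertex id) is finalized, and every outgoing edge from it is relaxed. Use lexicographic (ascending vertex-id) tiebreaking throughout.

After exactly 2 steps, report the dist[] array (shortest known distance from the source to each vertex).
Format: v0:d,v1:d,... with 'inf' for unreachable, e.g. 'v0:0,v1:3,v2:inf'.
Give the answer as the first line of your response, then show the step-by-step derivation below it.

v0:inf,v1:0,v2:inf,v3:19,v4:30

step 1: dist = v0:inf,v1:0,v2:inf,v3:19,v4:inf
step 2: dist = v0:inf,v1:0,v2:inf,v3:19,v4:30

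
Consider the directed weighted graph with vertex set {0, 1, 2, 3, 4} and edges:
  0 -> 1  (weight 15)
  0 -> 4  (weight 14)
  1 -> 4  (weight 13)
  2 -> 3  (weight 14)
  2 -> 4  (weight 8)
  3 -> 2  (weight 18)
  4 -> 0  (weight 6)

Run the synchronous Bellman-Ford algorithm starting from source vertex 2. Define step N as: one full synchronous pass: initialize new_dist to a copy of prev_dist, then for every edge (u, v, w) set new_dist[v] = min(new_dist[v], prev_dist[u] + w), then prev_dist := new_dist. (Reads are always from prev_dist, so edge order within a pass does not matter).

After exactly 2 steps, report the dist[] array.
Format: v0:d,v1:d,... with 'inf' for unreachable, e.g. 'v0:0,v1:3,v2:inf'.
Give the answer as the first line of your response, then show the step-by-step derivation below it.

v0:14,v1:inf,v2:0,v3:14,v4:8

step 1: dist = v0:inf,v1:inf,v2:0,v3:14,v4:8
step 2: dist = v0:14,v1:inf,v2:0,v3:14,v4:8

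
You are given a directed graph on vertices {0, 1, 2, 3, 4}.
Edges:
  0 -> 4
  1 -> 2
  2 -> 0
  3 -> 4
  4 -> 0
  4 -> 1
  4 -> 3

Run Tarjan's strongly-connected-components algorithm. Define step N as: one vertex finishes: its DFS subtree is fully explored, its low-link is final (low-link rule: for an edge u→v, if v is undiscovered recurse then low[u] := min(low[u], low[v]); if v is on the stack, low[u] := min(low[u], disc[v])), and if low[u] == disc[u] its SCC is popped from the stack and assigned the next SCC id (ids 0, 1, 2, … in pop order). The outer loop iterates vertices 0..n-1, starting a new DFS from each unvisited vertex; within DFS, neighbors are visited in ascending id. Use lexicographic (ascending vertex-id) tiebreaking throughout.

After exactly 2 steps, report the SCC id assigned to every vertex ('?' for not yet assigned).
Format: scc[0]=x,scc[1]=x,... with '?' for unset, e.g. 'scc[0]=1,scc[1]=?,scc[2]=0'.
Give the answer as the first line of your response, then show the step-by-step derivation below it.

scc[0]=?,scc[1]=?,scc[2]=?,scc[3]=?,scc[4]=?

step 1: low=(low[0]=0,low[1]=2,low[2]=0,low[3]=?,low[4]=0); scc=(scc[0]=?,scc[1]=?,scc[2]=?,scc[3]=?,scc[4]=?)
step 2: low=(low[0]=0,low[1]=0,low[2]=0,low[3]=?,low[4]=0); scc=(scc[0]=?,scc[1]=?,scc[2]=?,scc[3]=?,scc[4]=?)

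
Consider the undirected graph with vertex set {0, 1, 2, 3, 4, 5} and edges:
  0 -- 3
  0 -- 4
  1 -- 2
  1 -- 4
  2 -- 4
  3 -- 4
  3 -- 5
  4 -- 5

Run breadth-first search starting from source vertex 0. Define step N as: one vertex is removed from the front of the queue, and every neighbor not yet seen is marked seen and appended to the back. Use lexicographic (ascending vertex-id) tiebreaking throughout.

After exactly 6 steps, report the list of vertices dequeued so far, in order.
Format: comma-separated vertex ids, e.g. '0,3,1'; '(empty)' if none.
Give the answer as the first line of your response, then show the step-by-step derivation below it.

0,3,4,5,1,2

step 1: dequeue 0; queue=[3,4]; order=0
step 2: dequeue 3; queue=[4,5]; order=0,3
step 3: dequeue 4; queue=[5,1,2]; order=0,3,4
step 4: dequeue 5; queue=[1,2]; order=0,3,4,5
step 5: dequeue 1; queue=[2]; order=0,3,4,5,1
step 6: dequeue 2; queue=[(empty)]; order=0,3,4,5,1,2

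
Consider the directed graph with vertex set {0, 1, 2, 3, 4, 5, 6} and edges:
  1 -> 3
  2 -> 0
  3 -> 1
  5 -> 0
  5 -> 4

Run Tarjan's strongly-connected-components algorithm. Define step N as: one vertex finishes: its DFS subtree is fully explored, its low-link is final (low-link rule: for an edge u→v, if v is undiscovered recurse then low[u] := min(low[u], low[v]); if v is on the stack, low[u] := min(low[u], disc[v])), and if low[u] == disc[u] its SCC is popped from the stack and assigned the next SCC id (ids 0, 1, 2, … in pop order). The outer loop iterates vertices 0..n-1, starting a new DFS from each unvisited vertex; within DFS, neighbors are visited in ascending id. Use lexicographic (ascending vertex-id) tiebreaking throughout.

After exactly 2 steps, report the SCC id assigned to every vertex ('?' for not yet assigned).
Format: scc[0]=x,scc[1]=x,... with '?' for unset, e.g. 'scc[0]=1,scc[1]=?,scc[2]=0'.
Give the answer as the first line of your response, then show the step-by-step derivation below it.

scc[0]=0,scc[1]=?,scc[2]=?,scc[3]=?,scc[4]=?,scc[5]=?,scc[6]=?

step 1: low=(low[0]=0,low[1]=?,low[2]=?,low[3]=?,low[4]=?,low[5]=?,low[6]=?); scc=(scc[0]=0,scc[1]=?,scc[2]=?,scc[3]=?,scc[4]=?,scc[5]=?,scc[6]=?)
step 2: low=(low[0]=0,low[1]=1,low[2]=?,low[3]=1,low[4]=?,low[5]=?,low[6]=?); scc=(scc[0]=0,scc[1]=?,scc[2]=?,scc[3]=?,scc[4]=?,scc[5]=?,scc[6]=?)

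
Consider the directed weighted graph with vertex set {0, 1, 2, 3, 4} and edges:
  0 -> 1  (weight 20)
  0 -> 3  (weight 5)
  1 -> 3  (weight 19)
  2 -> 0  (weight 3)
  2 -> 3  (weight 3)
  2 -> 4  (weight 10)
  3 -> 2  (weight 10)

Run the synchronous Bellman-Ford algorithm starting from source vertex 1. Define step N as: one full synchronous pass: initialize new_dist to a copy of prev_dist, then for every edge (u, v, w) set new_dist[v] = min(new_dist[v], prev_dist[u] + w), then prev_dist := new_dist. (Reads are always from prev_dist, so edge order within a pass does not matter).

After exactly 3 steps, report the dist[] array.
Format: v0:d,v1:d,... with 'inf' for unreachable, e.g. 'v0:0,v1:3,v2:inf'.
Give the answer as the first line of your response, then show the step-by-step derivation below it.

v0:32,v1:0,v2:29,v3:19,v4:39

step 1: dist = v0:inf,v1:0,v2:inf,v3:19,v4:inf
step 2: dist = v0:inf,v1:0,v2:29,v3:19,v4:inf
step 3: dist = v0:32,v1:0,v2:29,v3:19,v4:39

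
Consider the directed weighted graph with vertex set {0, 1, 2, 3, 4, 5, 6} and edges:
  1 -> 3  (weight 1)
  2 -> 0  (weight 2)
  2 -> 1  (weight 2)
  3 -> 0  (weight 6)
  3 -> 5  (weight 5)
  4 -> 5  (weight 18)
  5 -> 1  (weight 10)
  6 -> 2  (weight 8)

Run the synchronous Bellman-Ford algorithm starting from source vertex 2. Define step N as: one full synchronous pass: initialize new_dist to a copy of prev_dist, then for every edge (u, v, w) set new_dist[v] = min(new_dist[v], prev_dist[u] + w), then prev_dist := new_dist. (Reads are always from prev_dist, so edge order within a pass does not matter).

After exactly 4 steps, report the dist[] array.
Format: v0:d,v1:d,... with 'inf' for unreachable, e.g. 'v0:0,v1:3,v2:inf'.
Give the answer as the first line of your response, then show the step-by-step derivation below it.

v0:2,v1:2,v2:0,v3:3,v4:inf,v5:8,v6:inf

step 1: dist = v0:2,v1:2,v2:0,v3:inf,v4:inf,v5:inf,v6:inf
step 2: dist = v0:2,v1:2,v2:0,v3:3,v4:inf,v5:inf,v6:inf
step 3: dist = v0:2,v1:2,v2:0,v3:3,v4:inf,v5:8,v6:inf
step 4: dist = v0:2,v1:2,v2:0,v3:3,v4:inf,v5:8,v6:inf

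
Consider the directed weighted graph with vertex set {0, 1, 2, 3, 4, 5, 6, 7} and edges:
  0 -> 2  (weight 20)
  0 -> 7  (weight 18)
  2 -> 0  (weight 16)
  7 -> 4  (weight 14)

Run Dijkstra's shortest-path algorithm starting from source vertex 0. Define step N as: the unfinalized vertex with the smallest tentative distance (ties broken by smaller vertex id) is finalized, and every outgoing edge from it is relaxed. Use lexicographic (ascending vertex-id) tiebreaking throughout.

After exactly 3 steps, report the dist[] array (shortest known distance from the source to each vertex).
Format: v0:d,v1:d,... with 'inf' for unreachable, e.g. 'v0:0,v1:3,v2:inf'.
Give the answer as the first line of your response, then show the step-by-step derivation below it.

v0:0,v1:inf,v2:20,v3:inf,v4:32,v5:inf,v6:inf,v7:18

step 1: dist = v0:0,v1:inf,v2:20,v3:inf,v4:inf,v5:inf,v6:inf,v7:18
step 2: dist = v0:0,v1:inf,v2:20,v3:inf,v4:32,v5:inf,v6:inf,v7:18
step 3: dist = v0:0,v1:inf,v2:20,v3:inf,v4:32,v5:inf,v6:inf,v7:18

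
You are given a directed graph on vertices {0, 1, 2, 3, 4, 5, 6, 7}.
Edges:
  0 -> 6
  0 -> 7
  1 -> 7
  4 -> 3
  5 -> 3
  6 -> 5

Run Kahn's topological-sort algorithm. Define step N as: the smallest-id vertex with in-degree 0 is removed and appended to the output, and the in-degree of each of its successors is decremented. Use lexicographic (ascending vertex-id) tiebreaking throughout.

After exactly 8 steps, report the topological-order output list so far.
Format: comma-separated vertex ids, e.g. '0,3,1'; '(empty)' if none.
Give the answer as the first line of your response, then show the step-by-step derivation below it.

0,1,2,4,6,5,3,7

step 1: output 0; order=[0]; indeg=(0,0,0,2,0,1,0,1)
step 2: output 1; order=[0,1]; indeg=(0,0,0,2,0,1,0,0)
step 3: output 2; order=[0,1,2]; indeg=(0,0,0,2,0,1,0,0)
step 4: output 4; order=[0,1,2,4]; indeg=(0,0,0,1,0,1,0,0)
step 5: output 6; order=[0,1,2,4,6]; indeg=(0,0,0,1,0,0,0,0)
step 6: output 5; order=[0,1,2,4,6,5]; indeg=(0,0,0,0,0,0,0,0)
step 7: output 3; order=[0,1,2,4,6,5,3]; indeg=(0,0,0,0,0,0,0,0)
step 8: output 7; order=[0,1,2,4,6,5,3,7]; indeg=(0,0,0,0,0,0,0,0)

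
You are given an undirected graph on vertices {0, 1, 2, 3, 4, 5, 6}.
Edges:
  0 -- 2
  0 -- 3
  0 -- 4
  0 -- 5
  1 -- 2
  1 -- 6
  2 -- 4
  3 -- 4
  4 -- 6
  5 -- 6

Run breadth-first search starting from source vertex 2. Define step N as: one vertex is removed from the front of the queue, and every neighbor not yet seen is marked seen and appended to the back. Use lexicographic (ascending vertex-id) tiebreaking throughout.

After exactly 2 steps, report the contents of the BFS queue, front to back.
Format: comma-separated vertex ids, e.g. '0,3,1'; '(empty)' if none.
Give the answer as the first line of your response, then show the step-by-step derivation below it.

1,4,3,5

step 1: dequeue 2; queue=[0,1,4]; order=2
step 2: dequeue 0; queue=[1,4,3,5]; order=2,0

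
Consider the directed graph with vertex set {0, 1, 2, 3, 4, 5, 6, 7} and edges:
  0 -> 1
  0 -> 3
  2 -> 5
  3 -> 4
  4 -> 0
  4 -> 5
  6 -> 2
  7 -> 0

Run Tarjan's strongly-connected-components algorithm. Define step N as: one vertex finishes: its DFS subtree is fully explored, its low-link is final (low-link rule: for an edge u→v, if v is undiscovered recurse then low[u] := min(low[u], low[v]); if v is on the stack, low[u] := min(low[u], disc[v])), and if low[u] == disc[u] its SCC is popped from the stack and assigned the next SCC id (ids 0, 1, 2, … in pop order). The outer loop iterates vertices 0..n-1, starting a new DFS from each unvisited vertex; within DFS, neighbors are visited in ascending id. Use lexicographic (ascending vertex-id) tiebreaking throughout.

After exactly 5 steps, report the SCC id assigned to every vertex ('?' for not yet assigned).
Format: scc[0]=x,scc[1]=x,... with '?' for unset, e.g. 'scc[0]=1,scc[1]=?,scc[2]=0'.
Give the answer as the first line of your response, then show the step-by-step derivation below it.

scc[0]=2,scc[1]=0,scc[2]=?,scc[3]=2,scc[4]=2,scc[5]=1,scc[6]=?,scc[7]=?

step 1: low=(low[0]=0,low[1]=1,low[2]=?,low[3]=?,low[4]=?,low[5]=?,low[6]=?,low[7]=?); scc=(scc[0]=?,scc[1]=0,scc[2]=?,scc[3]=?,scc[4]=?,scc[5]=?,scc[6]=?,scc[7]=?)
step 2: low=(low[0]=0,low[1]=1,low[2]=?,low[3]=2,low[4]=0,low[5]=4,low[6]=?,low[7]=?); scc=(scc[0]=?,scc[1]=0,scc[2]=?,scc[3]=?,scc[4]=?,scc[5]=1,scc[6]=?,scc[7]=?)
step 3: low=(low[0]=0,low[1]=1,low[2]=?,low[3]=2,low[4]=0,low[5]=4,low[6]=?,low[7]=?); scc=(scc[0]=?,scc[1]=0,scc[2]=?,scc[3]=?,scc[4]=?,scc[5]=1,scc[6]=?,scc[7]=?)
step 4: low=(low[0]=0,low[1]=1,low[2]=?,low[3]=0,low[4]=0,low[5]=4,low[6]=?,low[7]=?); scc=(scc[0]=?,scc[1]=0,scc[2]=?,scc[3]=?,scc[4]=?,scc[5]=1,scc[6]=?,scc[7]=?)
step 5: low=(low[0]=0,low[1]=1,low[2]=?,low[3]=0,low[4]=0,low[5]=4,low[6]=?,low[7]=?); scc=(scc[0]=2,scc[1]=0,scc[2]=?,scc[3]=2,scc[4]=2,scc[5]=1,scc[6]=?,scc[7]=?)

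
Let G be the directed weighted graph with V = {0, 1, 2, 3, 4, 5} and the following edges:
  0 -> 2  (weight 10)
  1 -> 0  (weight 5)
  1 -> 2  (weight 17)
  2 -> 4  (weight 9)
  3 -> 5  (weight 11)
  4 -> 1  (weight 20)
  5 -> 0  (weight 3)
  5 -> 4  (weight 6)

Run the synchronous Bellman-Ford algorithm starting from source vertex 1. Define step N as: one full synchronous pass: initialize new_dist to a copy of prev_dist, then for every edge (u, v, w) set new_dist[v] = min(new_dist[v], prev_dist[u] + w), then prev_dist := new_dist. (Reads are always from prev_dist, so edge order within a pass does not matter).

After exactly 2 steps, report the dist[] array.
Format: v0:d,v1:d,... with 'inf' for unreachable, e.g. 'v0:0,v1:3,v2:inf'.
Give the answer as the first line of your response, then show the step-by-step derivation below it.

v0:5,v1:0,v2:15,v3:inf,v4:26,v5:inf

step 1: dist = v0:5,v1:0,v2:17,v3:inf,v4:inf,v5:inf
step 2: dist = v0:5,v1:0,v2:15,v3:inf,v4:26,v5:inf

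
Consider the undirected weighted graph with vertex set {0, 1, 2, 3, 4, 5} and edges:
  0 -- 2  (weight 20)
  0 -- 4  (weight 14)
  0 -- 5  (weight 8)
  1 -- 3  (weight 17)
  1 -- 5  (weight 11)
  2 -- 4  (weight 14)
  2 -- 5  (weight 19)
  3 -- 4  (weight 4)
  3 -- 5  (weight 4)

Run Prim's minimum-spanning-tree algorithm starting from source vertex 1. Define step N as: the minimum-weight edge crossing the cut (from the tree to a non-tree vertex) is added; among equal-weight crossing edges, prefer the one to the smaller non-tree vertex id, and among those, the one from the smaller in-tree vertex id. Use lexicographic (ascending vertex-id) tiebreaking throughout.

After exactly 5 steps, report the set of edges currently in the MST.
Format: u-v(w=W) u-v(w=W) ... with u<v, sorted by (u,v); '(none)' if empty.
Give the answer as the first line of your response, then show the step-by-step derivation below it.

0-5(w=8) 1-5(w=11) 2-4(w=14) 3-4(w=4) 3-5(w=4)

step 1: add edge 1-5 (w=11); MST = {1-5(w=11)}
step 2: add edge 3-5 (w=4); MST = {1-5(w=11) 3-5(w=4)}
step 3: add edge 3-4 (w=4); MST = {1-5(w=11) 3-4(w=4) 3-5(w=4)}
step 4: add edge 0-5 (w=8); MST = {0-5(w=8) 1-5(w=11) 3-4(w=4) 3-5(w=4)}
step 5: add edge 2-4 (w=14); MST = {0-5(w=8) 1-5(w=11) 2-4(w=14) 3-4(w=4) 3-5(w=4)}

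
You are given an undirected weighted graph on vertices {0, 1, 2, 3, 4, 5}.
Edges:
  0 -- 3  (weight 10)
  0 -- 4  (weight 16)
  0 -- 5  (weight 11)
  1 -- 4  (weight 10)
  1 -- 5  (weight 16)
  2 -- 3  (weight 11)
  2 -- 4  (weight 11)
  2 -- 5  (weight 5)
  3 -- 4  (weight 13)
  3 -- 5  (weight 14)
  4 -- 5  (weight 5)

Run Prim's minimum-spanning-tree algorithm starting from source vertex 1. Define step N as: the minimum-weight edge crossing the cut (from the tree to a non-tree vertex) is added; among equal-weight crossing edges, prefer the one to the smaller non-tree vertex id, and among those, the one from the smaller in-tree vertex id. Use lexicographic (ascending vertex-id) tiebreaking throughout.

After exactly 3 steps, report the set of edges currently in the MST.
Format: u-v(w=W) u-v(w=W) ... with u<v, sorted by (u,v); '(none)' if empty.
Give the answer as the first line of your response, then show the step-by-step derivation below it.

1-4(w=10) 2-5(w=5) 4-5(w=5)

step 1: add edge 1-4 (w=10); MST = {1-4(w=10)}
step 2: add edge 4-5 (w=5); MST = {1-4(w=10) 4-5(w=5)}
step 3: add edge 2-5 (w=5); MST = {1-4(w=10) 2-5(w=5) 4-5(w=5)}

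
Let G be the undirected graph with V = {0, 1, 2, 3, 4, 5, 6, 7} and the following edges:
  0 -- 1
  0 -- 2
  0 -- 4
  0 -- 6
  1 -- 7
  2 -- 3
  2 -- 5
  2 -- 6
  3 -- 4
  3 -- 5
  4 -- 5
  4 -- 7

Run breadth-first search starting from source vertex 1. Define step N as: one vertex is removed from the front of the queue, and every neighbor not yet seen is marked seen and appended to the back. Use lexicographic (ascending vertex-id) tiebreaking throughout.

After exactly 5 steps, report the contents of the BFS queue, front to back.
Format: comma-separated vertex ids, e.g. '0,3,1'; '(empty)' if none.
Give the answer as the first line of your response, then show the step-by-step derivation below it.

6,3,5

step 1: dequeue 1; queue=[0,7]; order=1
step 2: dequeue 0; queue=[7,2,4,6]; order=1,0
step 3: dequeue 7; queue=[2,4,6]; order=1,0,7
step 4: dequeue 2; queue=[4,6,3,5]; order=1,0,7,2
step 5: dequeue 4; queue=[6,3,5]; order=1,0,7,2,4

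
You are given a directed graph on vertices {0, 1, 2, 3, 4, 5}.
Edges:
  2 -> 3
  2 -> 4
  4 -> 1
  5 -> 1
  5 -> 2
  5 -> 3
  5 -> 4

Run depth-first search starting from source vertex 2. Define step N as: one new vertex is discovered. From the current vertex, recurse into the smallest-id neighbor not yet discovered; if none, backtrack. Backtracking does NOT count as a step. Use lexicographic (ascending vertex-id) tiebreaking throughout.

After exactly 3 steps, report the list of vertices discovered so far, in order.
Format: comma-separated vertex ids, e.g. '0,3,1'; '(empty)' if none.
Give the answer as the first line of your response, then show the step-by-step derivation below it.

2,3,4

step 1: discover 2; path=2; order=2
step 2: discover 3; path=2>3; order=2,3
step 3: discover 4; path=2>4; order=2,3,4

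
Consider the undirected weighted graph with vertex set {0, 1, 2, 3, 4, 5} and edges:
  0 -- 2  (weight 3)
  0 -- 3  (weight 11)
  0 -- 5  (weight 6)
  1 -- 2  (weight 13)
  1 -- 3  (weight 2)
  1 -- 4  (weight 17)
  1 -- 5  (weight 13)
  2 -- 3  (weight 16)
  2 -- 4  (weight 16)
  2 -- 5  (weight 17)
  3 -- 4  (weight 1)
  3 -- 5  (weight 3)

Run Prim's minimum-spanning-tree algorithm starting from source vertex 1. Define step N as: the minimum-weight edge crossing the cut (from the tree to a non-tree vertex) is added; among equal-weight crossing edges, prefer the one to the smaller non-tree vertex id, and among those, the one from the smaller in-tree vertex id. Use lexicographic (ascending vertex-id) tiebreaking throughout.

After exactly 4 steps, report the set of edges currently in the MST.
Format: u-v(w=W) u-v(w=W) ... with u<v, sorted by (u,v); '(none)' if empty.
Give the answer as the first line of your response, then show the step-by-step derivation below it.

0-5(w=6) 1-3(w=2) 3-4(w=1) 3-5(w=3)

step 1: add edge 1-3 (w=2); MST = {1-3(w=2)}
step 2: add edge 3-4 (w=1); MST = {1-3(w=2) 3-4(w=1)}
step 3: add edge 3-5 (w=3); MST = {1-3(w=2) 3-4(w=1) 3-5(w=3)}
step 4: add edge 0-5 (w=6); MST = {0-5(w=6) 1-3(w=2) 3-4(w=1) 3-5(w=3)}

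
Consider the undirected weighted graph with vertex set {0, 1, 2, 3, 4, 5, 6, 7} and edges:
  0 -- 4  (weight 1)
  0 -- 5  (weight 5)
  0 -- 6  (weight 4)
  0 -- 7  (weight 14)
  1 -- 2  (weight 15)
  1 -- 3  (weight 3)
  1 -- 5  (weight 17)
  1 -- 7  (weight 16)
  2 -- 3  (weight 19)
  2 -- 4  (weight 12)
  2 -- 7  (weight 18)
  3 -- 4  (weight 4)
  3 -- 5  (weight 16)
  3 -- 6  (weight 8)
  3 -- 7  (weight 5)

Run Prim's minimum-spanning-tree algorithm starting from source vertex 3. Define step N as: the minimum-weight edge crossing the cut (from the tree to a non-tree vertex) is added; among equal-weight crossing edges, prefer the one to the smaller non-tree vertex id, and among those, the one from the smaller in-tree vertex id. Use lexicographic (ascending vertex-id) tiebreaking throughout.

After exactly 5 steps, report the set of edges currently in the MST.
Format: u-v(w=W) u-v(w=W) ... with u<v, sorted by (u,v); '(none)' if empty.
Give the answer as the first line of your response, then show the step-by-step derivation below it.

0-4(w=1) 0-5(w=5) 0-6(w=4) 1-3(w=3) 3-4(w=4)

step 1: add edge 1-3 (w=3); MST = {1-3(w=3)}
step 2: add edge 3-4 (w=4); MST = {1-3(w=3) 3-4(w=4)}
step 3: add edge 0-4 (w=1); MST = {0-4(w=1) 1-3(w=3) 3-4(w=4)}
step 4: add edge 0-6 (w=4); MST = {0-4(w=1) 0-6(w=4) 1-3(w=3) 3-4(w=4)}
step 5: add edge 0-5 (w=5); MST = {0-4(w=1) 0-5(w=5) 0-6(w=4) 1-3(w=3) 3-4(w=4)}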